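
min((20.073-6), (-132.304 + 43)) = -89.304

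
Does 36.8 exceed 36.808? No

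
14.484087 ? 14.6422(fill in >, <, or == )<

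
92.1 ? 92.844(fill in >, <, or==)<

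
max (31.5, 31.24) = 31.5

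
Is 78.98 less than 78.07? No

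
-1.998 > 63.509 False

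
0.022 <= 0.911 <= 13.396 True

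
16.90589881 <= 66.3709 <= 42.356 False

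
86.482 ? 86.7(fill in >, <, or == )<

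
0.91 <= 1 True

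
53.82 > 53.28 True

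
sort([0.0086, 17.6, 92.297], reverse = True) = [92.297, 17.6, 0.0086]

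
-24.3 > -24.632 True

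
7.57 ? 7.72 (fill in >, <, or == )<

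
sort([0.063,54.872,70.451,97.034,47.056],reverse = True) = [97.034,70.451,54.872,47.056,0.063]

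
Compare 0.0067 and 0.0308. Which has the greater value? 0.0308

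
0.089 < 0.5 True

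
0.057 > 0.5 False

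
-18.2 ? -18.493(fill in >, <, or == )>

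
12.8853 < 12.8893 True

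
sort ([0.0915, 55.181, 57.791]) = [0.0915, 55.181, 57.791]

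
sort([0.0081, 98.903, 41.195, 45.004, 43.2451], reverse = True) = [98.903, 45.004, 43.2451, 41.195, 0.0081]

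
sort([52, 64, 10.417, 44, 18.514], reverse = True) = [64, 52, 44, 18.514, 10.417]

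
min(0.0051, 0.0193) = 0.0051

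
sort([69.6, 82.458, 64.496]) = [64.496, 69.6, 82.458]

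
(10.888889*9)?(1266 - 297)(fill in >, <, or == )<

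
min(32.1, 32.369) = 32.1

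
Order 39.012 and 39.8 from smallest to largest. 39.012, 39.8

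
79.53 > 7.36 True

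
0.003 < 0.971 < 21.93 True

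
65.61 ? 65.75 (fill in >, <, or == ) <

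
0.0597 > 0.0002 True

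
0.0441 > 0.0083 True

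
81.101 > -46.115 True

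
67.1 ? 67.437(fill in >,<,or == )<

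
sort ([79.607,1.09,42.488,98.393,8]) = [1.09,8,42.488,79.607,98.393]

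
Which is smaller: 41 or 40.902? 40.902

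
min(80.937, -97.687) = -97.687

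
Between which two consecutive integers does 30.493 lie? 30 and 31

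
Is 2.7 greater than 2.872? No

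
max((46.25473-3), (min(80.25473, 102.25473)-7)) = 73.25473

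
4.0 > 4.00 False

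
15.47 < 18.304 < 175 True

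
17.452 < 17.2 False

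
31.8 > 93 False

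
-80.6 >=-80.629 True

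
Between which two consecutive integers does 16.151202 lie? 16 and 17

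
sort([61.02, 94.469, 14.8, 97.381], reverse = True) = [97.381, 94.469, 61.02, 14.8]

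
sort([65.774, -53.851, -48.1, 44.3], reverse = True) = [65.774, 44.3, -48.1, -53.851]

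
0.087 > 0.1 False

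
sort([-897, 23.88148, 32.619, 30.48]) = [-897, 23.88148, 30.48, 32.619]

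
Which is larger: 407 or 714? 714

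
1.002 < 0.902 False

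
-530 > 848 False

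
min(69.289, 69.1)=69.1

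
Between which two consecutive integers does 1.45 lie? 1 and 2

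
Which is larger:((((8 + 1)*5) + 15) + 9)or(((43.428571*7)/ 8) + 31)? ((((8 + 1)*5) + 15) + 9)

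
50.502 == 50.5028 False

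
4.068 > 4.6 False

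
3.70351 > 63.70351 False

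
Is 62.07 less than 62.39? Yes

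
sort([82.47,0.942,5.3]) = [0.942,5.3,82.47]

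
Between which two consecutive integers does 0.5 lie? 0 and 1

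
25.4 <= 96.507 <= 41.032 False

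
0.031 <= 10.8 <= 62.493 True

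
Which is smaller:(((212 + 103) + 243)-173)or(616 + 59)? (((212 + 103) + 243)-173)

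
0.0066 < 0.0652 True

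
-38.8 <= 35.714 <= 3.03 False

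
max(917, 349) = 917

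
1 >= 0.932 True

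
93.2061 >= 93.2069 False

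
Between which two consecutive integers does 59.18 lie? 59 and 60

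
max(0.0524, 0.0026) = 0.0524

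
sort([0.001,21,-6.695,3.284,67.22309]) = [-6.695,0.001,3.284,21,67.22309]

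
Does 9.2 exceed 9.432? No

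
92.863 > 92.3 True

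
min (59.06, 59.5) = 59.06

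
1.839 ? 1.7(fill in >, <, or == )>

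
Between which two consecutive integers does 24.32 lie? 24 and 25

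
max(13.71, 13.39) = 13.71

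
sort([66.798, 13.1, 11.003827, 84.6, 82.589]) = [11.003827, 13.1, 66.798, 82.589, 84.6]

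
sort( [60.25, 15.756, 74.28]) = [15.756, 60.25, 74.28]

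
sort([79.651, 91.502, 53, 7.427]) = [7.427, 53, 79.651, 91.502]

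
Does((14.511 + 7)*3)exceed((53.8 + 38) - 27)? No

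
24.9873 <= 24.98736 True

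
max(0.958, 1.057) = 1.057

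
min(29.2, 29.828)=29.2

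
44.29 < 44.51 True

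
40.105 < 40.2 True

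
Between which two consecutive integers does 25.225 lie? 25 and 26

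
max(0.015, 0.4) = 0.4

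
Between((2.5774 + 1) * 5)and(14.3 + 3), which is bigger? ((2.5774 + 1) * 5)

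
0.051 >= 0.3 False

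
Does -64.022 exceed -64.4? Yes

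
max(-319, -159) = -159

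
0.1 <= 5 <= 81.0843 True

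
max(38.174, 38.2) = 38.2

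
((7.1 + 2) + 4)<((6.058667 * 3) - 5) True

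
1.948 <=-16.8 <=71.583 False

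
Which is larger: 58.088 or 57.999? 58.088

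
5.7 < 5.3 False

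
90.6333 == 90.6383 False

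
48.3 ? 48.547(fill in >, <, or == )<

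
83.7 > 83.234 True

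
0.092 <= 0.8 True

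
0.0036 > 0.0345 False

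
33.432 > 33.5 False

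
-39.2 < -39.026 True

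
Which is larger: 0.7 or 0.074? 0.7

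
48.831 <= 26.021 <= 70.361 False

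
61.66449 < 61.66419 False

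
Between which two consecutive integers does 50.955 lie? 50 and 51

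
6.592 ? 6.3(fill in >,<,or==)>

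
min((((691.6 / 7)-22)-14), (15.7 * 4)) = 62.8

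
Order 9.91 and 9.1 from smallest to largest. 9.1, 9.91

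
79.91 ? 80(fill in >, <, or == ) <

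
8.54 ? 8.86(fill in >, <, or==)<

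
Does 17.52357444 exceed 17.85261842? No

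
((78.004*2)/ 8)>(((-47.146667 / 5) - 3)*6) True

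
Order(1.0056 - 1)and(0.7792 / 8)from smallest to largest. (1.0056 - 1),(0.7792 / 8)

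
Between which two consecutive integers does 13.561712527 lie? 13 and 14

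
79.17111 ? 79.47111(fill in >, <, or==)<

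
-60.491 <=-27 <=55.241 True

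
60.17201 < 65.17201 True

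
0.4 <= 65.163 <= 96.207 True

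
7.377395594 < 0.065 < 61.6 False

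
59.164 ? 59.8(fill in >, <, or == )<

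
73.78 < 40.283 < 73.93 False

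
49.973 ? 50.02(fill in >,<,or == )<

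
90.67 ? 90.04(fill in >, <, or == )>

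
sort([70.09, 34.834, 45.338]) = [34.834, 45.338, 70.09]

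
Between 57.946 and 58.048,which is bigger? 58.048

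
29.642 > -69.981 True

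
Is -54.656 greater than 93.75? No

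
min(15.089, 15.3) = 15.089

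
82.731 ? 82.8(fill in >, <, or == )<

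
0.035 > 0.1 False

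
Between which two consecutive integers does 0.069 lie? 0 and 1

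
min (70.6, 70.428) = 70.428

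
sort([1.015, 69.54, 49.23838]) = [1.015, 49.23838, 69.54]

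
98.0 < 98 False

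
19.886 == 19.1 False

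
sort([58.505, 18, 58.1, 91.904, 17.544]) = [17.544, 18, 58.1, 58.505, 91.904]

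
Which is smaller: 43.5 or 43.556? 43.5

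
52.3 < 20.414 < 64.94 False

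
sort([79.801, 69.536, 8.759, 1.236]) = [1.236, 8.759, 69.536, 79.801]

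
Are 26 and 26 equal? Yes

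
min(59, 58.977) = 58.977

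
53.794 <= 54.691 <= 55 True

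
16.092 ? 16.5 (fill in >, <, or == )<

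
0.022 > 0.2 False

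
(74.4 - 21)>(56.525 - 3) False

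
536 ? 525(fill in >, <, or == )>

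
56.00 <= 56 True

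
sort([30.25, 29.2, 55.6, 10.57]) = [10.57, 29.2, 30.25, 55.6]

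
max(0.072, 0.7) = 0.7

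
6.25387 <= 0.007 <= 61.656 False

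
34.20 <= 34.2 True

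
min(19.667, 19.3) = 19.3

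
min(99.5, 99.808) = 99.5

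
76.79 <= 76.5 False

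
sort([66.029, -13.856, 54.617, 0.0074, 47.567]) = [-13.856, 0.0074, 47.567, 54.617, 66.029]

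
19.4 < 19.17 False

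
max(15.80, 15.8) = 15.8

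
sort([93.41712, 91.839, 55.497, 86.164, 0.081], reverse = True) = [93.41712, 91.839, 86.164, 55.497, 0.081]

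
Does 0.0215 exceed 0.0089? Yes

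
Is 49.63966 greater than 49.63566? Yes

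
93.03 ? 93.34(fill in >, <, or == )<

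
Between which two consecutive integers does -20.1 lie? -21 and -20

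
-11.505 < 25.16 True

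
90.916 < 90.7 False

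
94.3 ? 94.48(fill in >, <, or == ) <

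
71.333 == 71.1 False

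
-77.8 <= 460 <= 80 False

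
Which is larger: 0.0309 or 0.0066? 0.0309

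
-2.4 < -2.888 False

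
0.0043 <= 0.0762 True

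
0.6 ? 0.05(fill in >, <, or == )>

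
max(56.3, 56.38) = 56.38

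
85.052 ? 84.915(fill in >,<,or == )>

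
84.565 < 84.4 False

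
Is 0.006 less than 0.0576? Yes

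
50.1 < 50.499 True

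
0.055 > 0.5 False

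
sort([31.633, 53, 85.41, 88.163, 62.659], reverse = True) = [88.163, 85.41, 62.659, 53, 31.633]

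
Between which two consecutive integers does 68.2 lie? 68 and 69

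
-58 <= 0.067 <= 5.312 True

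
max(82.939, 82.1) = 82.939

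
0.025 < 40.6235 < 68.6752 True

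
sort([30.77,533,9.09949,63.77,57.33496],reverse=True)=[533,63.77,57.33496,30.77,9.09949]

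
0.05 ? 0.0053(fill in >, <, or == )>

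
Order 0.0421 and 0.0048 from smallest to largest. 0.0048, 0.0421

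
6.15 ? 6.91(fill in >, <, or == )<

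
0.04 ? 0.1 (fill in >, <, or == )<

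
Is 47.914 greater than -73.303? Yes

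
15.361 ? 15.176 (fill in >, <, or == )>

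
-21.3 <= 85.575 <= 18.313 False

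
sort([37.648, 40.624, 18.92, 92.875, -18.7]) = [-18.7, 18.92, 37.648, 40.624, 92.875]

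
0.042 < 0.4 True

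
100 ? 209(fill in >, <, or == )<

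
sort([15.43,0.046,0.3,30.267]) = [0.046,0.3,15.43,30.267]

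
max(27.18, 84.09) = 84.09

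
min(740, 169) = 169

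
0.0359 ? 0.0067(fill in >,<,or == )>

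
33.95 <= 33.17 False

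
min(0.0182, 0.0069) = 0.0069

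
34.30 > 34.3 False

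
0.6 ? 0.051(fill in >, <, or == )>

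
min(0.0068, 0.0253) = 0.0068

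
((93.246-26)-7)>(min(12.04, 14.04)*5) True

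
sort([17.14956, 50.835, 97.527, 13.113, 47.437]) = [13.113, 17.14956, 47.437, 50.835, 97.527]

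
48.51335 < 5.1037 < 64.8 False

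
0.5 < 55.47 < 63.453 True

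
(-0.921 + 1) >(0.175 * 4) False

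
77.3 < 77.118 False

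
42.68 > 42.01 True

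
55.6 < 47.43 False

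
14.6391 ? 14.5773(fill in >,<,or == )>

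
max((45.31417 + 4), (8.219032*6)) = 49.314192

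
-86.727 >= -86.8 True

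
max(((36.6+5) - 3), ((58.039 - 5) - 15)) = 38.6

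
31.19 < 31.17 False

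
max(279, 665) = 665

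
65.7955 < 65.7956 True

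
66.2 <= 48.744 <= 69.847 False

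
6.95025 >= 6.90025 True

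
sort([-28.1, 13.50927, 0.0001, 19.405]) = [-28.1, 0.0001, 13.50927, 19.405]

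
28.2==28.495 False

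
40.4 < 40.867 True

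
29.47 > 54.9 False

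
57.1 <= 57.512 True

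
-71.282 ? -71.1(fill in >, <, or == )<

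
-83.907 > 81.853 False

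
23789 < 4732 False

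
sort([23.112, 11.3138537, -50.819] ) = [-50.819, 11.3138537, 23.112]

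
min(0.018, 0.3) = 0.018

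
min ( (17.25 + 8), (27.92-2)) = 25.25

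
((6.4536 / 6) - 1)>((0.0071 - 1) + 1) True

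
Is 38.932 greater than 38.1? Yes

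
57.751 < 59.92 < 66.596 True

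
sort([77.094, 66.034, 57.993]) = [57.993, 66.034, 77.094]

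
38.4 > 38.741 False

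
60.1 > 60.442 False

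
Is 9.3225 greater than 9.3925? No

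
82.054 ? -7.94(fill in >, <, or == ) >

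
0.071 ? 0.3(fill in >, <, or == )<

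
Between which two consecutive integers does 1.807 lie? 1 and 2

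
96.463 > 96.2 True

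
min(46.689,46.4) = 46.4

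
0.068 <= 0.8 True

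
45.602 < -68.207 False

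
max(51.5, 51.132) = 51.5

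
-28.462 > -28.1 False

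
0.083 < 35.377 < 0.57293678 False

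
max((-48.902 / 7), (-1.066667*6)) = -6.400002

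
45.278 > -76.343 True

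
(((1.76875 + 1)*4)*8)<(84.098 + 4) False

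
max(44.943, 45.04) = 45.04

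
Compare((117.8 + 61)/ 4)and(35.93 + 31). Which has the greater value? (35.93 + 31)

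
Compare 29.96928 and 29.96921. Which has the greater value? 29.96928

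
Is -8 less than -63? No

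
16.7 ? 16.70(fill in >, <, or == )==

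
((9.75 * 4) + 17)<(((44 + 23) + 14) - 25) False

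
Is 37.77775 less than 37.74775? No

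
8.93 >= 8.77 True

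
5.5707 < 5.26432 False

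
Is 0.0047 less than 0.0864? Yes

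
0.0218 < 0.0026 False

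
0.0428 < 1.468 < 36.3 True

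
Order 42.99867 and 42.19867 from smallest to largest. 42.19867, 42.99867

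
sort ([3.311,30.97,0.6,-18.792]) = [-18.792,0.6,3.311,30.97]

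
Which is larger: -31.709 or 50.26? 50.26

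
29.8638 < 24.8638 False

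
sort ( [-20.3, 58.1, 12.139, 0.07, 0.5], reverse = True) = [58.1, 12.139, 0.5, 0.07, -20.3]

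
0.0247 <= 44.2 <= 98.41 True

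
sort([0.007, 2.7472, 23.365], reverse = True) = [23.365, 2.7472, 0.007]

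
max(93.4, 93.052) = 93.4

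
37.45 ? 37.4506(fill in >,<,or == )<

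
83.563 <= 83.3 False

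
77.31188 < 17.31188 False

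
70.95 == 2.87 False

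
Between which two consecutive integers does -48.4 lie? -49 and -48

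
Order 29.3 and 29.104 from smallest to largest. 29.104, 29.3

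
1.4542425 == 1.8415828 False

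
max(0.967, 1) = 1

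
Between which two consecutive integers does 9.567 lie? 9 and 10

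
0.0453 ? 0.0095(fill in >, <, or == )>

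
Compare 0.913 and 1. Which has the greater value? 1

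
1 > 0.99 True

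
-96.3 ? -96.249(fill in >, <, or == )<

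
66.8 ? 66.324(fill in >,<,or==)>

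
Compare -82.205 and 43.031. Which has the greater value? 43.031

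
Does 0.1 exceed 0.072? Yes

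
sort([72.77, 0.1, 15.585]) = [0.1, 15.585, 72.77]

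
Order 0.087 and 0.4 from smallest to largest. 0.087, 0.4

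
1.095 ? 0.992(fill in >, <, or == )>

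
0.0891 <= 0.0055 False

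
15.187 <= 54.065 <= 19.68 False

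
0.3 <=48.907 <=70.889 True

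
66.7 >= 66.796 False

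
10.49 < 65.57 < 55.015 False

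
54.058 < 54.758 True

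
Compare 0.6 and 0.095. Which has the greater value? 0.6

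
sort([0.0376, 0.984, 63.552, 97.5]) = [0.0376, 0.984, 63.552, 97.5]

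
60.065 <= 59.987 False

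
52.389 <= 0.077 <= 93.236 False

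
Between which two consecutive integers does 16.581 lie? 16 and 17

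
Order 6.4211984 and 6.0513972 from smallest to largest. 6.0513972, 6.4211984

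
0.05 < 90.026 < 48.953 False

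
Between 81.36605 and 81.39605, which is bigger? 81.39605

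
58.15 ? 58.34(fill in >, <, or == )<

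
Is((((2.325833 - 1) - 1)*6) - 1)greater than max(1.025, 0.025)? No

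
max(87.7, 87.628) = 87.7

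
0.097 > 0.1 False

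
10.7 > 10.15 True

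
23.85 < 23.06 False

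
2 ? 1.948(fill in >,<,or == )>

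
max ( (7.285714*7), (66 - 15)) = 51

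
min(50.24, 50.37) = 50.24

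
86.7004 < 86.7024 True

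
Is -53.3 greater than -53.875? Yes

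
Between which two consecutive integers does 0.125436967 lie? 0 and 1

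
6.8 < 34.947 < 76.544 True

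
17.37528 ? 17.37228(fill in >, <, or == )>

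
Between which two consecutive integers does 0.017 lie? 0 and 1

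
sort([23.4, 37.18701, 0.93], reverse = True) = [37.18701, 23.4, 0.93]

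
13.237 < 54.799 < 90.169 True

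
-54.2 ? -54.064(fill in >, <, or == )<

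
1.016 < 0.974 False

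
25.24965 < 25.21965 False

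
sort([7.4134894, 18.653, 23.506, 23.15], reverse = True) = [23.506, 23.15, 18.653, 7.4134894]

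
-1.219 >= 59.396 False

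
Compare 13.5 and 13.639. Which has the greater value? 13.639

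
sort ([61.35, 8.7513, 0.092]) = [0.092, 8.7513, 61.35]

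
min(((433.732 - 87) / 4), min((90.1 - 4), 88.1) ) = 86.1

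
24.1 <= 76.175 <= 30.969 False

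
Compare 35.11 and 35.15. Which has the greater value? 35.15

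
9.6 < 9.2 False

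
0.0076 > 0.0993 False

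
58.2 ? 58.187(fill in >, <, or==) >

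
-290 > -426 True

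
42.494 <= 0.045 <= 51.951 False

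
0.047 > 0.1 False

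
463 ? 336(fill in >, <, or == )>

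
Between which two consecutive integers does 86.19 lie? 86 and 87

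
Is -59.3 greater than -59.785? Yes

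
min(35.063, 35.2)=35.063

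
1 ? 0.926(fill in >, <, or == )>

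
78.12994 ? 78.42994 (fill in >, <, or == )<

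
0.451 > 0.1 True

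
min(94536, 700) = 700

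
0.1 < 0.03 False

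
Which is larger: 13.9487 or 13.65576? 13.9487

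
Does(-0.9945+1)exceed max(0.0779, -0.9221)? No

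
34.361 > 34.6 False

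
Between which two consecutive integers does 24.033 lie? 24 and 25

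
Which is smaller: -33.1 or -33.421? -33.421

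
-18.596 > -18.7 True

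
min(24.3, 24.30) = 24.3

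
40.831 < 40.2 False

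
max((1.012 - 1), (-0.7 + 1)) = 0.3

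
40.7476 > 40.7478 False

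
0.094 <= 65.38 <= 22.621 False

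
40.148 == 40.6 False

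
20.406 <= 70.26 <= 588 True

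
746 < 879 True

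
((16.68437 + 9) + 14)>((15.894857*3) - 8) False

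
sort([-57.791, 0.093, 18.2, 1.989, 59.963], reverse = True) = [59.963, 18.2, 1.989, 0.093, -57.791]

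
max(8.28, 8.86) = 8.86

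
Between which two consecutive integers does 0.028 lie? 0 and 1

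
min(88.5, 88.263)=88.263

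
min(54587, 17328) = 17328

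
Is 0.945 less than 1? Yes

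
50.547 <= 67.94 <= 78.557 True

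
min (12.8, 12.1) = 12.1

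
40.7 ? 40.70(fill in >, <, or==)==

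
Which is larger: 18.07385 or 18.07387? 18.07387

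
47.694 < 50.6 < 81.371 True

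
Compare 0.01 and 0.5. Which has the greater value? 0.5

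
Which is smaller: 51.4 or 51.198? 51.198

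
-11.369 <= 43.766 True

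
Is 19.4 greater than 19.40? No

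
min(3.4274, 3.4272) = 3.4272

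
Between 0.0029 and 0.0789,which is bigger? 0.0789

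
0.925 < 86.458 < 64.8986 False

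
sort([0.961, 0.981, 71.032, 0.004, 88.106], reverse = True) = [88.106, 71.032, 0.981, 0.961, 0.004]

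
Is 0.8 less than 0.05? No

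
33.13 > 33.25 False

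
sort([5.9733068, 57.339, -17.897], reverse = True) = [57.339, 5.9733068, -17.897]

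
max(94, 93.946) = 94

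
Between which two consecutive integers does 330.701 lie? 330 and 331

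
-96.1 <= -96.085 True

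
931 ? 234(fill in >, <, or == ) >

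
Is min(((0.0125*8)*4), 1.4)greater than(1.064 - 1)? Yes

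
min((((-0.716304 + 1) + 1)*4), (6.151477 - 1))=5.134784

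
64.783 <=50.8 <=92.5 False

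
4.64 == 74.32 False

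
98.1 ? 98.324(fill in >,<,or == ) <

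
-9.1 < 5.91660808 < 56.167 True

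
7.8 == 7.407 False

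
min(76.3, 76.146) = 76.146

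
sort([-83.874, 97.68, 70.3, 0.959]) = [-83.874, 0.959, 70.3, 97.68]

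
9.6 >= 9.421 True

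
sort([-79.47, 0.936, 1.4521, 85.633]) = [-79.47, 0.936, 1.4521, 85.633]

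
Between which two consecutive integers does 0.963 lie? 0 and 1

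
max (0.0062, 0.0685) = 0.0685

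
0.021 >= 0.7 False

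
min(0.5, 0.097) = 0.097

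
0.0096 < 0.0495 True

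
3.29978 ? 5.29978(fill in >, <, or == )<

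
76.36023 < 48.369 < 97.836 False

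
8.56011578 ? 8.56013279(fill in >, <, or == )<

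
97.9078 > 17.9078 True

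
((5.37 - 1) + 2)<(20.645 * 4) True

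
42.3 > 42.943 False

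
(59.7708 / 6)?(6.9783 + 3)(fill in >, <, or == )<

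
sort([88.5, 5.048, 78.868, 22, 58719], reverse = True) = [58719, 88.5, 78.868, 22, 5.048]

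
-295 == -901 False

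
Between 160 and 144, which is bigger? 160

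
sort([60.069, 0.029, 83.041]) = [0.029, 60.069, 83.041]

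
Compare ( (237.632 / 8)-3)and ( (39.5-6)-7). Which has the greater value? ( (237.632 / 8)-3)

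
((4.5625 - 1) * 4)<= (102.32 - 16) True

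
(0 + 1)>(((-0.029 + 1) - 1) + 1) True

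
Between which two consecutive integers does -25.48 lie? -26 and -25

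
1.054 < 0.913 False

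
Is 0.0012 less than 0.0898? Yes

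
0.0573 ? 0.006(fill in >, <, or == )>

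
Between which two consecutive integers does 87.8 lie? 87 and 88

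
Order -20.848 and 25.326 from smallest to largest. -20.848, 25.326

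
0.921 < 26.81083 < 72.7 True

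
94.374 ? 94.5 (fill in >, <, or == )<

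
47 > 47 False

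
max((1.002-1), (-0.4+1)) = 0.6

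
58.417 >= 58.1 True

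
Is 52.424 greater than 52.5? No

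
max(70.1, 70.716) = 70.716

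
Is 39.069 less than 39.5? Yes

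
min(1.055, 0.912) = 0.912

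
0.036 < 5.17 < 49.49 True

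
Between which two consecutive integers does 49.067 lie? 49 and 50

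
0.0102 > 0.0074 True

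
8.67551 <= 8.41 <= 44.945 False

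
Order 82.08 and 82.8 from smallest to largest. 82.08, 82.8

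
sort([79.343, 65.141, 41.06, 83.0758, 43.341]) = [41.06, 43.341, 65.141, 79.343, 83.0758]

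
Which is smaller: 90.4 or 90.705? 90.4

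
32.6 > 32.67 False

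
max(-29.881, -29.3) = -29.3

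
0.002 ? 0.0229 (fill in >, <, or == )<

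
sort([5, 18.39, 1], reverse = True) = [18.39, 5, 1]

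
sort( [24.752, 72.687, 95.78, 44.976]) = [24.752, 44.976, 72.687, 95.78]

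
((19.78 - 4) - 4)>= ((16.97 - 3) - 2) False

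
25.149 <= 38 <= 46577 True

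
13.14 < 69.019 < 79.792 True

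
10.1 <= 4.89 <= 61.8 False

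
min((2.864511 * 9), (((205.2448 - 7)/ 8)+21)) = 25.780599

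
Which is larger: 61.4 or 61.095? 61.4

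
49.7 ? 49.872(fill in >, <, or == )<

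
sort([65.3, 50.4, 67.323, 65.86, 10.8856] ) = [10.8856, 50.4, 65.3, 65.86, 67.323]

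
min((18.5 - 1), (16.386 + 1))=17.386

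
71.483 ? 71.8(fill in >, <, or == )<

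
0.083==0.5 False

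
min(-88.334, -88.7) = -88.7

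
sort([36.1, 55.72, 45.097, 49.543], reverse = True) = [55.72, 49.543, 45.097, 36.1]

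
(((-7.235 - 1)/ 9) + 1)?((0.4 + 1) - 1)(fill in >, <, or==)<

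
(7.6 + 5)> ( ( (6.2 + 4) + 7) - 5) True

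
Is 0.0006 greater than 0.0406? No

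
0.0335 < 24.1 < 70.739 True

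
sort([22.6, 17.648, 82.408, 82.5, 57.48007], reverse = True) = [82.5, 82.408, 57.48007, 22.6, 17.648]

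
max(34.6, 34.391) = 34.6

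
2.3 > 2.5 False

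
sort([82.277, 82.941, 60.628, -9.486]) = [-9.486, 60.628, 82.277, 82.941]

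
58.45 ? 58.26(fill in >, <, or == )>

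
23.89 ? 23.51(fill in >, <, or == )>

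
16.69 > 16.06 True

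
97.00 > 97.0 False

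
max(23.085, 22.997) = 23.085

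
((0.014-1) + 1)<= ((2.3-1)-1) True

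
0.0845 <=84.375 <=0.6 False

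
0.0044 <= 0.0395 True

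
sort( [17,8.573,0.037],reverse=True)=[17,8.573,0.037]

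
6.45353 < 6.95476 True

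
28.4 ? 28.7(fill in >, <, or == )<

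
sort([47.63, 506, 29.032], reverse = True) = [506, 47.63, 29.032]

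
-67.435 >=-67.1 False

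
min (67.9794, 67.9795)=67.9794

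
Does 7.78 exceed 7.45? Yes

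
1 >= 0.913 True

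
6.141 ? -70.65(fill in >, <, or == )>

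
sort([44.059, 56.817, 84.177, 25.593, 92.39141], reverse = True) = [92.39141, 84.177, 56.817, 44.059, 25.593]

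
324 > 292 True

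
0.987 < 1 True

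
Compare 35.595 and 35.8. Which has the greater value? 35.8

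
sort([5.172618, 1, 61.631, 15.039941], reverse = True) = [61.631, 15.039941, 5.172618, 1]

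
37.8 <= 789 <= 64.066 False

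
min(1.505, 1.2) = 1.2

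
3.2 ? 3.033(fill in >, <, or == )>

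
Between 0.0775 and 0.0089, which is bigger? 0.0775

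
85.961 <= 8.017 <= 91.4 False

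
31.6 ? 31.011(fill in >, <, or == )>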